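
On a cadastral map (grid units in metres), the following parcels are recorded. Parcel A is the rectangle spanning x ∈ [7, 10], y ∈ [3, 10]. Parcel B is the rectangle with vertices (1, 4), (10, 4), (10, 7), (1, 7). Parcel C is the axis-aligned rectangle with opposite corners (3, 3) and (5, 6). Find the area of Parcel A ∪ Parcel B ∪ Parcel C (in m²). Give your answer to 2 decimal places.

41.00

By inclusion–exclusion:
Individual areas: |Parcel A| = 21, |Parcel B| = 27, |Parcel C| = 6.
|Parcel A∩Parcel B|: x∈[7,10], y∈[4,7] → 3·3 = 9.
|Parcel A∩Parcel C| = 0 (no overlap).
|Parcel B∩Parcel C|: x∈[3,5], y∈[4,6] → 2·2 = 4.
|Parcel A∩Parcel B∩Parcel C| = 0.
|Parcel A ∪ Parcel B ∪ Parcel C| = 54 − 13 + 0 = 41.00.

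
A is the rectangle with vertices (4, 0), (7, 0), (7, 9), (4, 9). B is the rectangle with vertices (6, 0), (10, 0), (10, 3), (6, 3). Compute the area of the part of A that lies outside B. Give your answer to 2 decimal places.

24.00

|A∩B|: x∈[6,7], y∈[0,3] → 1·3 = 3.
|A| = 27.
|A ∖ B| = |A| − |A∩B| = 27 − 3 = 24.00.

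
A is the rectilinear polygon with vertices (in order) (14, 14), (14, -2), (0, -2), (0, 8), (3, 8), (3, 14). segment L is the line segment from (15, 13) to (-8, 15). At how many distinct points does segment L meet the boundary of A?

The segment meets the boundary at (3.5,14), (14,13.087).

2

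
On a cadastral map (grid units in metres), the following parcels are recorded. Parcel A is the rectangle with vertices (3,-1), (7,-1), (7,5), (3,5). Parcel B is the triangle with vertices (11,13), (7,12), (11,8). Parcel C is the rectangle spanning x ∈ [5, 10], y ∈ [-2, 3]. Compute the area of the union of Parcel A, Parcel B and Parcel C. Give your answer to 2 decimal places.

51.00

By inclusion–exclusion:
Individual areas: |Parcel A| = 24, |Parcel B| = 10, |Parcel C| = 25.
|Parcel A∩Parcel B| = 0.
|Parcel A∩Parcel C|: x∈[5,7], y∈[-1,3] → 2·4 = 8.
|Parcel B∩Parcel C| = 0.
|Parcel A∩Parcel B∩Parcel C| = 0.
|Parcel A ∪ Parcel B ∪ Parcel C| = 59 − 8 + 0 = 51.00.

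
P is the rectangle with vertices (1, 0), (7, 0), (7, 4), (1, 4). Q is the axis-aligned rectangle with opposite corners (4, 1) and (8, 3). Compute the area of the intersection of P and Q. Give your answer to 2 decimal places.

|P∩Q|: x∈[4,7], y∈[1,3] → 3·2 = 6.

6.00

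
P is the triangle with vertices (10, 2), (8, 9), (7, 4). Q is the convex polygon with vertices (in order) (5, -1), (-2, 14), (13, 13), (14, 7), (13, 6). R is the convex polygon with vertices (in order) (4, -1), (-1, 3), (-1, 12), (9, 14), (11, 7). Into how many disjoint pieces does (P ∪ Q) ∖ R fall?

2

(P ∪ Q) ∖ R splits into 2 disjoint pieces (area 37.1361, area 8.0464).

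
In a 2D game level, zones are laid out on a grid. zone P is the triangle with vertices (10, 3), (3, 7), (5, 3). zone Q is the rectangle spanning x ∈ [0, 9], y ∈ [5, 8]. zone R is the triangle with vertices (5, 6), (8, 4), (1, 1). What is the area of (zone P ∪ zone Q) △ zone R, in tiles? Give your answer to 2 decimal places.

33.56

|zone P ∪ zone Q| = 34.5.
|(zone P ∪ zone Q) ∩ zone R| = 6.2179.
|(zone P ∪ zone Q) △ zone R| = 34.5 + 11.5 − 12.4359 = 33.56.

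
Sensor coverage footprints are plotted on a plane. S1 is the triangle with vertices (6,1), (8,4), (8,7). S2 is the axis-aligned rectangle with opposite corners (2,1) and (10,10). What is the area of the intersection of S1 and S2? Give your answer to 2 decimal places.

3.00

The intersection is the polygon with vertices (8,7), (8,4), (6,1).
By the shoelace formula its area is 3.00.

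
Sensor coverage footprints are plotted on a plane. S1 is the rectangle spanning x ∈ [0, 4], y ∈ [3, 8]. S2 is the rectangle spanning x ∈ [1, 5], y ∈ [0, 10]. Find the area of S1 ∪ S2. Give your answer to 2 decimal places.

By inclusion–exclusion:
Individual areas: |S1| = 20, |S2| = 40.
|S1∩S2|: x∈[1,4], y∈[3,8] → 3·5 = 15.
|S1 ∪ S2| = 60 − 15 = 45.00.

45.00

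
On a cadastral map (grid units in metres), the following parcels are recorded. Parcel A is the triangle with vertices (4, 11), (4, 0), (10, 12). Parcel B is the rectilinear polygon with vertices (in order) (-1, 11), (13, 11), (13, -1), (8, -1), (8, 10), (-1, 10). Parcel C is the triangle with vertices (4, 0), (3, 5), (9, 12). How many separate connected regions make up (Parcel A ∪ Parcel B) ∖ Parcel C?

(Parcel A ∪ Parcel B) ∖ Parcel C splits into 2 disjoint pieces (area 16.6806, area 63.6604).

2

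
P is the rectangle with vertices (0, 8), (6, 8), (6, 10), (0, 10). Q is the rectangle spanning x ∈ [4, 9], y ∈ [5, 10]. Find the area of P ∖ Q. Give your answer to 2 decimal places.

|P∩Q|: x∈[4,6], y∈[8,10] → 2·2 = 4.
|P| = 12.
|P ∖ Q| = |P| − |P∩Q| = 12 − 4 = 8.00.

8.00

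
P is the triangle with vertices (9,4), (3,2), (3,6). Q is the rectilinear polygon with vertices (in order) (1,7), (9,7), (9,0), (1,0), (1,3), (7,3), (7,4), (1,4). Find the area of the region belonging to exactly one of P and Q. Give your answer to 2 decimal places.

45.67

|P| = 12, |Q| = 50, |P∩Q| = 8.1667.
|P △ Q| = |P| + |Q| − 2·|P∩Q| = 12 + 50 − 16.3333 = 45.67.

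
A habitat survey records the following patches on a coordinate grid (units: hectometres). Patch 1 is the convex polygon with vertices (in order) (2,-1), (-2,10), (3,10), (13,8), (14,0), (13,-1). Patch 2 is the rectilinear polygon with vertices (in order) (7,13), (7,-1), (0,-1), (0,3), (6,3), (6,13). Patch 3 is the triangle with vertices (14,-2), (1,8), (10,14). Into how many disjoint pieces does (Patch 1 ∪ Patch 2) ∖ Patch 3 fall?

(Patch 1 ∪ Patch 2) ∖ Patch 3 splits into 3 disjoint pieces (area 71.664, area 1.3333, area 8.3368).

3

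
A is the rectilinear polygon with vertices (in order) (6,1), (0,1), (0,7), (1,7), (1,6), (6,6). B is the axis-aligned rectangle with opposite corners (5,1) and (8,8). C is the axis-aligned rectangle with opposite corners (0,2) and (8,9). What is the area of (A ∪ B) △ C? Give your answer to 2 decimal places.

|A ∪ B| = 47.
|(A ∪ B) ∩ C| = 39.
|(A ∪ B) △ C| = 47 + 56 − 78 = 25.00.

25.00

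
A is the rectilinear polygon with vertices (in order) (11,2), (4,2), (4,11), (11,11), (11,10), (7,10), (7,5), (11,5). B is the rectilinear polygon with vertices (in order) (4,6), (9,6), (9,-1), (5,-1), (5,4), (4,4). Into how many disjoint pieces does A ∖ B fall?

A ∖ B splits into 3 disjoint pieces (area 6, area 2, area 19).

3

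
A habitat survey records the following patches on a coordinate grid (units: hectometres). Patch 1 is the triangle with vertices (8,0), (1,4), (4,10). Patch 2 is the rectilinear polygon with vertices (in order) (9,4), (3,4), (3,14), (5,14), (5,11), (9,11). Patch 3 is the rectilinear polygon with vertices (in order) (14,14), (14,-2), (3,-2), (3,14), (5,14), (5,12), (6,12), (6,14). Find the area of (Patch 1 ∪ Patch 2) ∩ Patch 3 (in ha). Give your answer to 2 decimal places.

|Patch 1 ∪ Patch 2| = 62.8.
|(Patch 1 ∪ Patch 2) ∩ Patch 3| = 57.66.

57.66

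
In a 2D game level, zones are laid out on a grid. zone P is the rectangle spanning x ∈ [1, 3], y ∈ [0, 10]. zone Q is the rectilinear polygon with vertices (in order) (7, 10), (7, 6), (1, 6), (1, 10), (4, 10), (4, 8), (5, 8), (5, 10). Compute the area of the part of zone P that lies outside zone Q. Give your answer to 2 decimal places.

|zone P| = 20, |zone P∩zone Q| = 8.
|zone P ∖ zone Q| = |zone P| − |zone P∩zone Q| = 20 − 8 = 12.00.

12.00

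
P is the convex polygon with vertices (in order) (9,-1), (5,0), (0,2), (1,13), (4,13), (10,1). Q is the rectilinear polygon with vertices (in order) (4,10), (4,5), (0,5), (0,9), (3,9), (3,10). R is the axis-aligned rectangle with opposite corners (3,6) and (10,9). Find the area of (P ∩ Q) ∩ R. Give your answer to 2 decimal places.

The region (P ∩ Q) ∩ R is the polygon with vertices (4,6), (3,6), (3,9), (4,9).
By the shoelace formula its area is 3.00.

3.00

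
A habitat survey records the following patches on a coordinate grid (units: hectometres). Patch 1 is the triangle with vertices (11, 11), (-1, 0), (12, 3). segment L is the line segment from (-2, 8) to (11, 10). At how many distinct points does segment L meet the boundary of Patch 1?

1

The segment meets the boundary at (9.689,9.798).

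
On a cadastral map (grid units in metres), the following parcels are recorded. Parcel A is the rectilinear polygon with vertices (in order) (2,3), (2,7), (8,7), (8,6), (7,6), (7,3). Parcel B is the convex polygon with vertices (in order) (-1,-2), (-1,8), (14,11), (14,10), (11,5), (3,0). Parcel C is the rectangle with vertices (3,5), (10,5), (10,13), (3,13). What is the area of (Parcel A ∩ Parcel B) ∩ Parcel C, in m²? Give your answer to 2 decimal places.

The region (Parcel A ∩ Parcel B) ∩ Parcel C is the polygon with vertices (8,7), (8,6), (7,6), (7,5), (3,5), (3,7).
By the shoelace formula its area is 9.00.

9.00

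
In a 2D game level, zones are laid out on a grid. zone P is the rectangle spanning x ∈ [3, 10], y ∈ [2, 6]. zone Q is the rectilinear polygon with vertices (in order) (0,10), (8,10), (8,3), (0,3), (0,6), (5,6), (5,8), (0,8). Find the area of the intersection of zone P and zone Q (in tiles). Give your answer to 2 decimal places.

The intersection is the polygon with vertices (8,6), (8,3), (3,3), (3,6), (5,6).
By the shoelace formula its area is 15.00.

15.00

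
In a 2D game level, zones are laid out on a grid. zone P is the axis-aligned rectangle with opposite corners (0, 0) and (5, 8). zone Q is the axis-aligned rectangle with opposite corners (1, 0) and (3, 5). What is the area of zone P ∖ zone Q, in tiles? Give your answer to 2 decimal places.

30.00

|zone P∩zone Q|: x∈[1,3], y∈[0,5] → 2·5 = 10.
|zone P| = 40.
|zone P ∖ zone Q| = |zone P| − |zone P∩zone Q| = 40 − 10 = 30.00.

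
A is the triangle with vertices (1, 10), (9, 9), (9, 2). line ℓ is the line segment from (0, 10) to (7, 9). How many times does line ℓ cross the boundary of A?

The segment meets the boundary at (1.167,9.833).

1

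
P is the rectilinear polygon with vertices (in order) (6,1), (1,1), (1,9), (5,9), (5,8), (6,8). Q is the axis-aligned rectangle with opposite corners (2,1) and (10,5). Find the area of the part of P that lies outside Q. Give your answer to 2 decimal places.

|P| = 39, |P∩Q| = 16.
|P ∖ Q| = |P| − |P∩Q| = 39 − 16 = 23.00.

23.00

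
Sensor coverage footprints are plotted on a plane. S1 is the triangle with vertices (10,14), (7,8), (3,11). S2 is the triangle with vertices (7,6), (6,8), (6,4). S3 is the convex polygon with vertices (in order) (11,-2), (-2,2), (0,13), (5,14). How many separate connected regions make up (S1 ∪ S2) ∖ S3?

1

(S1 ∪ S2) ∖ S3 is a single connected region.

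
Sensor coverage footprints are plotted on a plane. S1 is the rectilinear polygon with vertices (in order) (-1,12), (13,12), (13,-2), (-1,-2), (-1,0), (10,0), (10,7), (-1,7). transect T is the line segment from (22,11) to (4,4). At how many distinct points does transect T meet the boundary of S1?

The segment meets the boundary at (10,6.333), (13,7.5).

2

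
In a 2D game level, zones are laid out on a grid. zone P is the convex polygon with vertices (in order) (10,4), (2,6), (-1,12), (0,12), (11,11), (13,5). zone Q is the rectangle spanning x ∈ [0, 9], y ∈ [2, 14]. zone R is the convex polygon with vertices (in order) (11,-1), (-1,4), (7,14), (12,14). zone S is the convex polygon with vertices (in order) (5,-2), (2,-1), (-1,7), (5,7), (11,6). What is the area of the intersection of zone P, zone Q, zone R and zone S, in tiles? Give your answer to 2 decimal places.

The intersection is the polygon with vertices (9,4.25), (2,6), (1.5,7), (5,7), (9,6.333).
By the shoelace formula its area is 12.04.

12.04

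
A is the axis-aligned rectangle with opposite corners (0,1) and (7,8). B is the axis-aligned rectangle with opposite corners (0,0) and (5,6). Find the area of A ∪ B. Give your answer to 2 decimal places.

54.00

By inclusion–exclusion:
Individual areas: |A| = 49, |B| = 30.
|A∩B|: x∈[0,5], y∈[1,6] → 5·5 = 25.
|A ∪ B| = 79 − 25 = 54.00.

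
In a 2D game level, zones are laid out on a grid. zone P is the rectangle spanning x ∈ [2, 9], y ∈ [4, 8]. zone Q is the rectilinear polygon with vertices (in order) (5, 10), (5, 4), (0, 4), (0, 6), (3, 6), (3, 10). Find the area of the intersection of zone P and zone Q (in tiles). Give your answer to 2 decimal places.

10.00

The intersection is the polygon with vertices (5,8), (5,4), (2,4), (2,6), (3,6), (3,8).
By the shoelace formula its area is 10.00.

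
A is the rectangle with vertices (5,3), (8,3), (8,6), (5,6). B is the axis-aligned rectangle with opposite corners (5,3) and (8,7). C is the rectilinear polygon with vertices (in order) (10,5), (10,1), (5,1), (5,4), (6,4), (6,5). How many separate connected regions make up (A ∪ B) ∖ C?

1

(A ∪ B) ∖ C is a single connected region.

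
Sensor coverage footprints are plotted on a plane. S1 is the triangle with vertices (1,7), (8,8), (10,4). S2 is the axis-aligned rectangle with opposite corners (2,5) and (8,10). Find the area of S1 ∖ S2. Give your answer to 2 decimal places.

|S1| = 15, |S1∩S2| = 11.2619.
|S1 ∖ S2| = |S1| − |S1∩S2| = 15 − 11.2619 = 3.74.

3.74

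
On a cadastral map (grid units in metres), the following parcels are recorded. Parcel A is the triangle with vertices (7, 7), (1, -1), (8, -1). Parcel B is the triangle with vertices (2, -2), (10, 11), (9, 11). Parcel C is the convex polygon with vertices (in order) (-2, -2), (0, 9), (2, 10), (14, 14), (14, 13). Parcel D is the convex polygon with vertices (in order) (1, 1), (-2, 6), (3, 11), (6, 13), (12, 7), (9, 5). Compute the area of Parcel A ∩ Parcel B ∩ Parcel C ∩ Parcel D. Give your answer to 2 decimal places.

0.33

The intersection is the polygon with vertices (6.078,5.573), (6.455,6.273), (7,7), (7.063,6.497).
By the shoelace formula its area is 0.33.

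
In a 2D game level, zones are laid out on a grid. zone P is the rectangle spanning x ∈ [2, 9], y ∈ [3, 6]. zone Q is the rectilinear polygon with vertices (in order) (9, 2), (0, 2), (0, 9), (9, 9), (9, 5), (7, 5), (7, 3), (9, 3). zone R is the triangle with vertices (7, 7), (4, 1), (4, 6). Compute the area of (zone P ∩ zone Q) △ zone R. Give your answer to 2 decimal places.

|zone P ∩ zone Q| = 17.
|(zone P ∩ zone Q) ∩ zone R| = 5.25.
|(zone P ∩ zone Q) △ zone R| = 17 + 7.5 − 10.5 = 14.00.

14.00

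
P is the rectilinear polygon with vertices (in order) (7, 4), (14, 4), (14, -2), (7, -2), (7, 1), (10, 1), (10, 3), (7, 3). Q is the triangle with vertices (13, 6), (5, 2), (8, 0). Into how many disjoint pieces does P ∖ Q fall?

2

P ∖ Q splits into 2 disjoint pieces (area 1, area 30.85).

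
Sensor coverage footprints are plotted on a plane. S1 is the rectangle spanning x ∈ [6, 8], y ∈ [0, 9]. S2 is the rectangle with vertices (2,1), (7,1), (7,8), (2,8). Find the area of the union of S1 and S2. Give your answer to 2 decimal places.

46.00

By inclusion–exclusion:
Individual areas: |S1| = 18, |S2| = 35.
|S1∩S2|: x∈[6,7], y∈[1,8] → 1·7 = 7.
|S1 ∪ S2| = 53 − 7 = 46.00.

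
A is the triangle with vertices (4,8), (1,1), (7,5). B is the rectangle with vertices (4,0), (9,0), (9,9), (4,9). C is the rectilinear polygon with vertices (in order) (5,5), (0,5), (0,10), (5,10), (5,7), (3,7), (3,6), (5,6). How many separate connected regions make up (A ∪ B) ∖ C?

1

(A ∪ B) ∖ C is a single connected region.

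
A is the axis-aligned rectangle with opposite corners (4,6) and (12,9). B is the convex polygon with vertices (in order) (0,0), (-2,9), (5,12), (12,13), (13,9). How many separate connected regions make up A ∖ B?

A ∖ B is a single connected region.

1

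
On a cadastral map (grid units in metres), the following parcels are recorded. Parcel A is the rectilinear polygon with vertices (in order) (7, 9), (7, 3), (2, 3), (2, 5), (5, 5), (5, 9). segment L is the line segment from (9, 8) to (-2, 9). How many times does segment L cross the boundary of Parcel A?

The segment meets the boundary at (5,8.364), (7,8.182).

2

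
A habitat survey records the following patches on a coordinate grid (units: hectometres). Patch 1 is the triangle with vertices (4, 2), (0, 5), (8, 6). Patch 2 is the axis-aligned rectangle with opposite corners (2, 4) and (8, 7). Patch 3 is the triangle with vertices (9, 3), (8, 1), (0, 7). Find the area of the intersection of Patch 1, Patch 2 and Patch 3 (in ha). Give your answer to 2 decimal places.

2.81

The intersection is the polygon with vertices (6,4), (4,4), (2.286,5.286), (3.512,5.439), (6.231,4.231).
By the shoelace formula its area is 2.81.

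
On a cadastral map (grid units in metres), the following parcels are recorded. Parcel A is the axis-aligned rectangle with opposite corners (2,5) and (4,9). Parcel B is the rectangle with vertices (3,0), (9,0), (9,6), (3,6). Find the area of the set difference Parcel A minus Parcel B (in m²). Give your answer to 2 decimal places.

7.00

|Parcel A∩Parcel B|: x∈[3,4], y∈[5,6] → 1·1 = 1.
|Parcel A| = 8.
|Parcel A ∖ Parcel B| = |Parcel A| − |Parcel A∩Parcel B| = 8 − 1 = 7.00.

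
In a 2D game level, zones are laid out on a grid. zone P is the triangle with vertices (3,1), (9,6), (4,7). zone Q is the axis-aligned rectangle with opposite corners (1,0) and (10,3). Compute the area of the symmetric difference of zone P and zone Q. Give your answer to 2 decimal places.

38.37

|zone P| = 15.5, |zone Q| = 27, |zone P∩zone Q| = 2.0667.
|zone P △ zone Q| = |zone P| + |zone Q| − 2·|zone P∩zone Q| = 15.5 + 27 − 4.1333 = 38.37.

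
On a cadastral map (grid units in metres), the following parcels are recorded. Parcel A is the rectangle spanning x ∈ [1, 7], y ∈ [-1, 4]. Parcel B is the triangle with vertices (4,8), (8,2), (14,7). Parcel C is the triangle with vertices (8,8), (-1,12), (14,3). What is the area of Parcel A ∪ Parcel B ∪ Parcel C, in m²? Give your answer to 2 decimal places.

By inclusion–exclusion:
Individual areas: |Parcel A| = 30, |Parcel B| = 28, |Parcel C| = 10.5.
|Parcel A∩Parcel B| = 0.0833.
|Parcel A∩Parcel C| = 0.
|Parcel B∩Parcel C| = 4.3095.
|Parcel A∩Parcel B∩Parcel C| = 0.
|Parcel A ∪ Parcel B ∪ Parcel C| = 68.5 − 4.3928 + 0 = 64.11.

64.11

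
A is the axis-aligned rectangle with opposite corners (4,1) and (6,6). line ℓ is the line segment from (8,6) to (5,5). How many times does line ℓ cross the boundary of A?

The segment meets the boundary at (6,5.333).

1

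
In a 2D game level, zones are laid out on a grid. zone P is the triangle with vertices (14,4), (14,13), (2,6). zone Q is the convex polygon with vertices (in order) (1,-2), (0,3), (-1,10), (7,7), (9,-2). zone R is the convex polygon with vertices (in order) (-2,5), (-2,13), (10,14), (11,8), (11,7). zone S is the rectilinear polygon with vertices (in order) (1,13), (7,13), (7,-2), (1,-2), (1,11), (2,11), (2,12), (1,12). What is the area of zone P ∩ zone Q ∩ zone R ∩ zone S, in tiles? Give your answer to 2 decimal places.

5.14

The intersection is the polygon with vertices (7,7), (7,6.385), (3.2,5.8), (2,6), (5,7.75).
By the shoelace formula its area is 5.14.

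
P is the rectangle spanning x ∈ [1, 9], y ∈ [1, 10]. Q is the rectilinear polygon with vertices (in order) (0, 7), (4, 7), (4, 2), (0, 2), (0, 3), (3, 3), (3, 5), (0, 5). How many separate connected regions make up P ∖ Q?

P ∖ Q splits into 2 disjoint pieces (area 57, area 4).

2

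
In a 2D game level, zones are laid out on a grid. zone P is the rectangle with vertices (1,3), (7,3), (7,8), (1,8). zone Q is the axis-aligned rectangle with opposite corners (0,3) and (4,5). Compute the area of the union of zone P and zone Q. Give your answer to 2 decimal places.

By inclusion–exclusion:
Individual areas: |zone P| = 30, |zone Q| = 8.
|zone P∩zone Q|: x∈[1,4], y∈[3,5] → 3·2 = 6.
|zone P ∪ zone Q| = 38 − 6 = 32.00.

32.00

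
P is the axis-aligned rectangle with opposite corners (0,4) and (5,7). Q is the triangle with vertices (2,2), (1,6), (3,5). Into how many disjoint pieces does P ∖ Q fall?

P ∖ Q is a single connected region.

1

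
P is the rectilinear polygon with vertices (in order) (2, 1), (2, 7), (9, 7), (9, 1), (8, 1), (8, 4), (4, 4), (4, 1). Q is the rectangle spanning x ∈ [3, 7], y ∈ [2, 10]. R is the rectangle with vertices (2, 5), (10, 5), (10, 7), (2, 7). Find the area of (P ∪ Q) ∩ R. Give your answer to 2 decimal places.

14.00

The region (P ∪ Q) ∩ R is the polygon with vertices (3,7), (7,7), (9,7), (9,5), (2,5), (2,7).
By the shoelace formula its area is 14.00.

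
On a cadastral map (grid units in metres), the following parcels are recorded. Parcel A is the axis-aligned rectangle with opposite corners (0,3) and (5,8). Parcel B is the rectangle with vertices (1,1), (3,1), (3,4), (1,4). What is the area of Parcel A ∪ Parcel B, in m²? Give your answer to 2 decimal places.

By inclusion–exclusion:
Individual areas: |Parcel A| = 25, |Parcel B| = 6.
|Parcel A∩Parcel B|: x∈[1,3], y∈[3,4] → 2·1 = 2.
|Parcel A ∪ Parcel B| = 31 − 2 = 29.00.

29.00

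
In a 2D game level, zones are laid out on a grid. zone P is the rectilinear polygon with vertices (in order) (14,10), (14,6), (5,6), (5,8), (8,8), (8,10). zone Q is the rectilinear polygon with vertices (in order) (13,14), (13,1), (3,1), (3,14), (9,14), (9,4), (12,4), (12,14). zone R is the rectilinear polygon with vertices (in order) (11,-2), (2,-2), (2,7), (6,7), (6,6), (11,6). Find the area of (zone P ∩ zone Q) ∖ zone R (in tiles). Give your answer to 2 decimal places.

13.00

|zone P ∩ zone Q| = 14.
|(zone P ∩ zone Q) ∩ zone R| = 1.
|(zone P ∩ zone Q) ∖ zone R| = 14 − 1 = 13.00.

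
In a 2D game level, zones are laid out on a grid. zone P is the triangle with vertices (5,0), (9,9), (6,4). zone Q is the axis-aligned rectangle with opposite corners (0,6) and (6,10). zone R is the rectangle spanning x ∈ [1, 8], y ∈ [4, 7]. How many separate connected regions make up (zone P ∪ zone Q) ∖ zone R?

(zone P ∪ zone Q) ∖ zone R splits into 3 disjoint pieces (area 0.325, area 1.5556, area 19).

3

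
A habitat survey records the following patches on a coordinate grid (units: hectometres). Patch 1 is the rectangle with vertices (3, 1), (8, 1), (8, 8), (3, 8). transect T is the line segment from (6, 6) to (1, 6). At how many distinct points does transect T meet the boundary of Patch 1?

1

The segment meets the boundary at (3,6).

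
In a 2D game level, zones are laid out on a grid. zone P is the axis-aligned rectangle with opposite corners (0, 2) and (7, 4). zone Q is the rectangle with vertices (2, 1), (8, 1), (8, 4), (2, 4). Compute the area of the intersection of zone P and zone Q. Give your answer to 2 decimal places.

10.00

|zone P∩zone Q|: x∈[2,7], y∈[2,4] → 5·2 = 10.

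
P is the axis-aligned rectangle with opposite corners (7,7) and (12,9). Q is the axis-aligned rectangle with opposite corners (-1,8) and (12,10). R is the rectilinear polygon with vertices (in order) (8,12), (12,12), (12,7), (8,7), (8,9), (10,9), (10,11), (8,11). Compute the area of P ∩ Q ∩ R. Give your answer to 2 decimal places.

The intersection is the polygon with vertices (8,8), (8,9), (10,9), (12,9), (12,8).
By the shoelace formula its area is 4.00.

4.00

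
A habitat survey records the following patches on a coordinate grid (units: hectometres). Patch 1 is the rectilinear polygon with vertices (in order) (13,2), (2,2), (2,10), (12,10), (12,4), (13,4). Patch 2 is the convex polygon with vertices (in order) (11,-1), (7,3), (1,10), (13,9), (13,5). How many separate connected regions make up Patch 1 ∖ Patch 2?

3

Patch 1 ∖ Patch 2 splits into 3 disjoint pieces (area 1.3333, area 20.0833, area 5).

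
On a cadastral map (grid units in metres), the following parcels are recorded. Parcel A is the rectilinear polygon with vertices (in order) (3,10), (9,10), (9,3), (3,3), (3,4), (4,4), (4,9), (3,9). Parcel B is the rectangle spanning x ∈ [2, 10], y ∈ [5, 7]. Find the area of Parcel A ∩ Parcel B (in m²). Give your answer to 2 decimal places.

10.00

The intersection is the polygon with vertices (9,5), (4,5), (4,7), (9,7).
By the shoelace formula its area is 10.00.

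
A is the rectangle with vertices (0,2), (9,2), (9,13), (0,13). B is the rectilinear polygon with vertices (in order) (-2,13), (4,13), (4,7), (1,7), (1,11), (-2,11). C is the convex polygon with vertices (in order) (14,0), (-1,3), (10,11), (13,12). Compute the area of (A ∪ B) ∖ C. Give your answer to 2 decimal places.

|A ∪ B| = 103.
|(A ∪ B) ∩ C| = 43.4.
|(A ∪ B) ∖ C| = 103 − 43.4 = 59.60.

59.60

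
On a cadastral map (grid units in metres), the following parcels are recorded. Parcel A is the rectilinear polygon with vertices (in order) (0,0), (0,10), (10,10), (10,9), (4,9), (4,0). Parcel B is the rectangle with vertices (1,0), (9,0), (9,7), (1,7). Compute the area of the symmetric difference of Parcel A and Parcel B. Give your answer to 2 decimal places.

|Parcel A| = 46, |Parcel B| = 56, |Parcel A∩Parcel B| = 21.
|Parcel A △ Parcel B| = |Parcel A| + |Parcel B| − 2·|Parcel A∩Parcel B| = 46 + 56 − 42 = 60.00.

60.00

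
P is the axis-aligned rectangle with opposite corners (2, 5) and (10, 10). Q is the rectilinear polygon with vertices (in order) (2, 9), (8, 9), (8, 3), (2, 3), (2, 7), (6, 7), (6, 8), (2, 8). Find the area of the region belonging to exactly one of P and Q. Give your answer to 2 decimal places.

|P| = 40, |Q| = 32, |P∩Q| = 20.
|P △ Q| = |P| + |Q| − 2·|P∩Q| = 40 + 32 − 40 = 32.00.

32.00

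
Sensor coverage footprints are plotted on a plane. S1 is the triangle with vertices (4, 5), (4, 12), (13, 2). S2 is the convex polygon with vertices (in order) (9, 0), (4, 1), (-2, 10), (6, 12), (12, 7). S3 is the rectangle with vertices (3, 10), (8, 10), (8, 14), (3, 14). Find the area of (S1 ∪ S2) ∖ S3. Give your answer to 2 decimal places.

94.07

|S1 ∪ S2| = 101.3687.
|(S1 ∪ S2) ∩ S3| = 7.3002.
|(S1 ∪ S2) ∖ S3| = 101.3687 − 7.3002 = 94.07.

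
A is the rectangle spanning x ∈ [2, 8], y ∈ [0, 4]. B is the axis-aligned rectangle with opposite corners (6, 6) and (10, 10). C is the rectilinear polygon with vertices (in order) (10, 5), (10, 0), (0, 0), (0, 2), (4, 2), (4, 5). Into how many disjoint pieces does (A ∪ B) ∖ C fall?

2

(A ∪ B) ∖ C splits into 2 disjoint pieces (area 4, area 16).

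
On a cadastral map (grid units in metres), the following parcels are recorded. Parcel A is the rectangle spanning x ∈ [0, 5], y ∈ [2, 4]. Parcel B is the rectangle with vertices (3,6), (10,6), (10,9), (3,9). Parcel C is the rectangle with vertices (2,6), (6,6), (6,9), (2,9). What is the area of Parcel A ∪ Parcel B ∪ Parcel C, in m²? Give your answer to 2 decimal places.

34.00

By inclusion–exclusion:
Individual areas: |Parcel A| = 10, |Parcel B| = 21, |Parcel C| = 12.
|Parcel A∩Parcel B| = 0 (no overlap).
|Parcel A∩Parcel C| = 0 (no overlap).
|Parcel B∩Parcel C|: x∈[3,6], y∈[6,9] → 3·3 = 9.
|Parcel A∩Parcel B∩Parcel C| = 0.
|Parcel A ∪ Parcel B ∪ Parcel C| = 43 − 9 + 0 = 34.00.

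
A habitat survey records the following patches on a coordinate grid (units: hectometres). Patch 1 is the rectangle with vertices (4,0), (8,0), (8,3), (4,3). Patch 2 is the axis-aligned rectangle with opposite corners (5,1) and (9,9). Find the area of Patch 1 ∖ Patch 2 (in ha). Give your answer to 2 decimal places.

6.00

|Patch 1∩Patch 2|: x∈[5,8], y∈[1,3] → 3·2 = 6.
|Patch 1| = 12.
|Patch 1 ∖ Patch 2| = |Patch 1| − |Patch 1∩Patch 2| = 12 − 6 = 6.00.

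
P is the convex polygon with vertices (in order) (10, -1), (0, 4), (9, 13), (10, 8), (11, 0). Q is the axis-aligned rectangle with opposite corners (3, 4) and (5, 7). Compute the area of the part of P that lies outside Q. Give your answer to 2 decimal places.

70.50

|P| = 76.5, |P∩Q| = 6.
|P ∖ Q| = |P| − |P∩Q| = 76.5 − 6 = 70.50.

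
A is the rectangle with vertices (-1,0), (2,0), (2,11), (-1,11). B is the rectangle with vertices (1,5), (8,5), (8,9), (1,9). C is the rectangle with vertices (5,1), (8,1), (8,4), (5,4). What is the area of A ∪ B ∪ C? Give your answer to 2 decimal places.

66.00

By inclusion–exclusion:
Individual areas: |A| = 33, |B| = 28, |C| = 9.
|A∩B|: x∈[1,2], y∈[5,9] → 1·4 = 4.
|A∩C| = 0 (no overlap).
|B∩C| = 0 (no overlap).
|A∩B∩C| = 0.
|A ∪ B ∪ C| = 70 − 4 + 0 = 66.00.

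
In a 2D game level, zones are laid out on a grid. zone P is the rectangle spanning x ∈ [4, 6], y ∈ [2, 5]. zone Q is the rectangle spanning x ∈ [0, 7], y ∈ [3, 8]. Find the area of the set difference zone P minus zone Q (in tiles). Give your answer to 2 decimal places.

|zone P∩zone Q|: x∈[4,6], y∈[3,5] → 2·2 = 4.
|zone P| = 6.
|zone P ∖ zone Q| = |zone P| − |zone P∩zone Q| = 6 − 4 = 2.00.

2.00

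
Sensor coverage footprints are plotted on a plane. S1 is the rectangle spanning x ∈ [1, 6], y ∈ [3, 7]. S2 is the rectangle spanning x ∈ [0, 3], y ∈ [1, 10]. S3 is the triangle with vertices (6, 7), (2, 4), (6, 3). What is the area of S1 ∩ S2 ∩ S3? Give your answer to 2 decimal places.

The intersection is the polygon with vertices (3,3.75), (2,4), (3,4.75).
By the shoelace formula its area is 0.50.

0.50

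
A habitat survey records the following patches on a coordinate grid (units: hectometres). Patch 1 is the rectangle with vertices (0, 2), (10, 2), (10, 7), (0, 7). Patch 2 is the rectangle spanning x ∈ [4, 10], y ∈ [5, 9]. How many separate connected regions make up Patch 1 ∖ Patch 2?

Patch 1 ∖ Patch 2 is a single connected region.

1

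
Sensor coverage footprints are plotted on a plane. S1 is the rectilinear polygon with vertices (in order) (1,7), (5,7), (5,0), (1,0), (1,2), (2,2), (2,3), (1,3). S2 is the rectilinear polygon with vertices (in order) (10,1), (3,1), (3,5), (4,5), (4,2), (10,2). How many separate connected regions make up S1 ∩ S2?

S1 ∩ S2 is a single connected region.

1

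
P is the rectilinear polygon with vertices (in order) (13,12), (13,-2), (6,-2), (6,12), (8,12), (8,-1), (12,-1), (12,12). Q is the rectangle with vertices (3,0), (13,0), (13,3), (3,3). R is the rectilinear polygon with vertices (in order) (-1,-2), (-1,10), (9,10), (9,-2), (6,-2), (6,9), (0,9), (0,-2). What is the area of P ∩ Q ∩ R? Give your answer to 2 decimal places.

6.00

The intersection is the polygon with vertices (8,3), (8,0), (6,0), (6,3).
By the shoelace formula its area is 6.00.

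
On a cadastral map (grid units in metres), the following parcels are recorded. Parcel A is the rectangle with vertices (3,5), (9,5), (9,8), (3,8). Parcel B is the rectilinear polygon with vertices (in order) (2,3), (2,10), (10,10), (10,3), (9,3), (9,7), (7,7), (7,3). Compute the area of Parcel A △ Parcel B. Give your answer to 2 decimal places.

38.00

|Parcel A| = 18, |Parcel B| = 48, |Parcel A∩Parcel B| = 14.
|Parcel A △ Parcel B| = |Parcel A| + |Parcel B| − 2·|Parcel A∩Parcel B| = 18 + 48 − 28 = 38.00.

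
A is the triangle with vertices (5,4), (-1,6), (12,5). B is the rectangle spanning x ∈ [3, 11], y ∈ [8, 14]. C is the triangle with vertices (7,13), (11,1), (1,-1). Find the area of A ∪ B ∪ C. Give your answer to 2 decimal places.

By inclusion–exclusion:
Individual areas: |A| = 10, |B| = 48, |C| = 64.
|A∩B| = 0.
|A∩C| = 6.6989.
|B∩C| = 9.5238.
|A∩B∩C| = 0.
|A ∪ B ∪ C| = 122 − 16.2227 + 0 = 105.78.

105.78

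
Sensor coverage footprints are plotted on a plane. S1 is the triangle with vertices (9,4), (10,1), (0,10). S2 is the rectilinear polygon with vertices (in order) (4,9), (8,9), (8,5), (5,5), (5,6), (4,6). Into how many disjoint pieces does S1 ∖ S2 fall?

3

S1 ∖ S2 splits into 3 disjoint pieces (area 5.6389, area 0.1389, area 1.8667).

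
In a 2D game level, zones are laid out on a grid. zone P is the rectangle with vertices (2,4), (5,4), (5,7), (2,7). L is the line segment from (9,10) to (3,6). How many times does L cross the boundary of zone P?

1

The segment meets the boundary at (4.5,7).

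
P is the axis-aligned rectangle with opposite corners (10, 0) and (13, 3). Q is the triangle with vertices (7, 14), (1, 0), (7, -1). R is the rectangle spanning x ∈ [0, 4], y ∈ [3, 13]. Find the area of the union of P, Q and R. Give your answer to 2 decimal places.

By inclusion–exclusion:
Individual areas: |P| = 9, |Q| = 45, |R| = 40.
|P∩Q| = 0.
|P∩R| = 0 (no overlap).
|Q∩R| = 3.4286.
|P∩Q∩R| = 0.
|P ∪ Q ∪ R| = 94 − 3.4286 + 0 = 90.57.

90.57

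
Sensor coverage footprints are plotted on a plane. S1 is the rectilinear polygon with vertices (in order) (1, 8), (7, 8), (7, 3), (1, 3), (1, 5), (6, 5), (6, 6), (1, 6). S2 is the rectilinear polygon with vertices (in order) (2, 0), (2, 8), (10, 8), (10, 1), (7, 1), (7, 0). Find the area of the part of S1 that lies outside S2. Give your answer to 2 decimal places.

4.00

|S1| = 25, |S1∩S2| = 21.
|S1 ∖ S2| = |S1| − |S1∩S2| = 25 − 21 = 4.00.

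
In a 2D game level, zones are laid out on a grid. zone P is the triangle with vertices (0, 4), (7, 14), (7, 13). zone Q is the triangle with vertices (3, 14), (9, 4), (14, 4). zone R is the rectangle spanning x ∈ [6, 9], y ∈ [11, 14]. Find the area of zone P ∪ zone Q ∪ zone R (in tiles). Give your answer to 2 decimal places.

36.03

By inclusion–exclusion:
Individual areas: |zone P| = 3.5, |zone Q| = 25, |zone R| = 9.
|zone P∩zone Q| = 0.4964.
|zone P∩zone R| = 0.9286.
|zone Q∩zone R| = 0.0409.
|zone P∩zone Q∩zone R| = 0.
|zone P ∪ zone Q ∪ zone R| = 37.5 − 1.4659 + 0 = 36.03.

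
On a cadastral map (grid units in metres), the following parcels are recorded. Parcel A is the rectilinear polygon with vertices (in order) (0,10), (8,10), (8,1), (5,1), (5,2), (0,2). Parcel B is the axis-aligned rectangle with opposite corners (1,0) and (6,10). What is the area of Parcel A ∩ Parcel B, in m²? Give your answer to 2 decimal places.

41.00

The intersection is the polygon with vertices (6,10), (6,1), (5,1), (5,2), (1,2), (1,10).
By the shoelace formula its area is 41.00.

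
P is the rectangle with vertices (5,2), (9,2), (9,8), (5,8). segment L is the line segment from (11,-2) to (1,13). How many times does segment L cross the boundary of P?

The segment meets the boundary at (5,7), (8.333,2).

2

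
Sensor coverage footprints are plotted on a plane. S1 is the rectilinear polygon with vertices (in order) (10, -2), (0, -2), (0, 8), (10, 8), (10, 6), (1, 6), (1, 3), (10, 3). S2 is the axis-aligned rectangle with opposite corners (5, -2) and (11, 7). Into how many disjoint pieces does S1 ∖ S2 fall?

S1 ∖ S2 is a single connected region.

1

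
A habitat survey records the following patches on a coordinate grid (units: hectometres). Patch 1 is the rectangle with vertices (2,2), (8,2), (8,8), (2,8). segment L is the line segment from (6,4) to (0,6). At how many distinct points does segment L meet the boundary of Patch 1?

1

The segment meets the boundary at (2,5.333).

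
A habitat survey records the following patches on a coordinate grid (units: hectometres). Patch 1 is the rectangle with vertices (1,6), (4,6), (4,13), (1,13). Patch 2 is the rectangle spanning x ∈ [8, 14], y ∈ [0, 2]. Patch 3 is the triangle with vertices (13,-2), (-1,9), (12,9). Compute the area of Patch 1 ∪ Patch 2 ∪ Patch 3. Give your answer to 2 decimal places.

By inclusion–exclusion:
Individual areas: |Patch 1| = 21, |Patch 2| = 12, |Patch 3| = 71.5.
|Patch 1∩Patch 2| = 0 (no overlap).
|Patch 1∩Patch 3| = 7.7013.
|Patch 2∩Patch 3| = 7.0877.
|Patch 1∩Patch 2∩Patch 3| = 0.
|Patch 1 ∪ Patch 2 ∪ Patch 3| = 104.5 − 14.789 + 0 = 89.71.

89.71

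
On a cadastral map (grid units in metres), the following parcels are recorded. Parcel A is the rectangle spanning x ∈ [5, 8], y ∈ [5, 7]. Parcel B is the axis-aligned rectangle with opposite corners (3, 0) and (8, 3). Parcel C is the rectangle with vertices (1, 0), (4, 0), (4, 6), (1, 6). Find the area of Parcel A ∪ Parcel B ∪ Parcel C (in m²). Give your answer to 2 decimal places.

36.00

By inclusion–exclusion:
Individual areas: |Parcel A| = 6, |Parcel B| = 15, |Parcel C| = 18.
|Parcel A∩Parcel B| = 0 (no overlap).
|Parcel A∩Parcel C| = 0 (no overlap).
|Parcel B∩Parcel C|: x∈[3,4], y∈[0,3] → 1·3 = 3.
|Parcel A∩Parcel B∩Parcel C| = 0.
|Parcel A ∪ Parcel B ∪ Parcel C| = 39 − 3 + 0 = 36.00.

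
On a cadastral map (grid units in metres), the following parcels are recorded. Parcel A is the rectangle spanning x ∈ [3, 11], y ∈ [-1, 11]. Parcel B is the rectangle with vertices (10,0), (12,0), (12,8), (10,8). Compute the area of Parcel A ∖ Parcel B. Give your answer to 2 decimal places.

88.00

|Parcel A∩Parcel B|: x∈[10,11], y∈[0,8] → 1·8 = 8.
|Parcel A| = 96.
|Parcel A ∖ Parcel B| = |Parcel A| − |Parcel A∩Parcel B| = 96 − 8 = 88.00.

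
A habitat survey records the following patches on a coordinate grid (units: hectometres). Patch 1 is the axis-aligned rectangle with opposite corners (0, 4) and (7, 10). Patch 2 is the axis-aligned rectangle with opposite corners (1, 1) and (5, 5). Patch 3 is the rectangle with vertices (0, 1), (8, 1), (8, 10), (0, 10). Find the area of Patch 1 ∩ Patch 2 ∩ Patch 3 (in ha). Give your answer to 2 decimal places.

The intersection is the polygon with vertices (1,5), (5,5), (5,4), (1,4).
By the shoelace formula its area is 4.00.

4.00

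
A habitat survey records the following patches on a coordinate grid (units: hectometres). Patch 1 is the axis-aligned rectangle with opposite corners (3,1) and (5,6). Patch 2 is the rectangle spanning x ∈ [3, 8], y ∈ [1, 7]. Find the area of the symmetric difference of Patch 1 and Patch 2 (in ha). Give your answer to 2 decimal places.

|Patch 1∩Patch 2|: x∈[3,5], y∈[1,6] → 2·5 = 10.
|Patch 1 △ Patch 2| = |Patch 1| + |Patch 2| − 2·|Patch 1∩Patch 2| = 10 + 30 − 20 = 20.00.

20.00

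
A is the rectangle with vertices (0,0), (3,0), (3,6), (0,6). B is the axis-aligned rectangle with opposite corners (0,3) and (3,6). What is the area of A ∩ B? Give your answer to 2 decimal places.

|A∩B|: x∈[0,3], y∈[3,6] → 3·3 = 9.

9.00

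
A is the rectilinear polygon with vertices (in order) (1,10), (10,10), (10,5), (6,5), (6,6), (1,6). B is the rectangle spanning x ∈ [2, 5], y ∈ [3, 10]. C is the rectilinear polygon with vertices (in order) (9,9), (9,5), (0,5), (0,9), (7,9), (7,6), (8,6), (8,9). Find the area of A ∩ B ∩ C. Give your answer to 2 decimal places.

9.00

The intersection is the polygon with vertices (5,6), (2,6), (2,9), (5,9).
By the shoelace formula its area is 9.00.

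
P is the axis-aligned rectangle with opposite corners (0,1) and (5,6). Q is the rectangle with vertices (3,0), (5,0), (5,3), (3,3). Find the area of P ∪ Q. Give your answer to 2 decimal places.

By inclusion–exclusion:
Individual areas: |P| = 25, |Q| = 6.
|P∩Q|: x∈[3,5], y∈[1,3] → 2·2 = 4.
|P ∪ Q| = 31 − 4 = 27.00.

27.00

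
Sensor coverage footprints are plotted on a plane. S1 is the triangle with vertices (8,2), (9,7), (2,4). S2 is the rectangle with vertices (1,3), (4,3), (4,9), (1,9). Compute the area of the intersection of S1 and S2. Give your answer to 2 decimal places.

The intersection is the polygon with vertices (2,4), (4,4.857), (4,3.333).
By the shoelace formula its area is 1.52.

1.52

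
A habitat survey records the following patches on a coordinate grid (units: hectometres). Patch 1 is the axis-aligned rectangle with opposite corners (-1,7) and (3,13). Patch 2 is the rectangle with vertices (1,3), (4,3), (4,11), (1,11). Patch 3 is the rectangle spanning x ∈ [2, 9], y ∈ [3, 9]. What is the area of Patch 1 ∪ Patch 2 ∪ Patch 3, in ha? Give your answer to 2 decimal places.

70.00

By inclusion–exclusion:
Individual areas: |Patch 1| = 24, |Patch 2| = 24, |Patch 3| = 42.
|Patch 1∩Patch 2|: x∈[1,3], y∈[7,11] → 2·4 = 8.
|Patch 1∩Patch 3|: x∈[2,3], y∈[7,9] → 1·2 = 2.
|Patch 2∩Patch 3|: x∈[2,4], y∈[3,9] → 2·6 = 12.
|Patch 1∩Patch 2∩Patch 3| = 2.
|Patch 1 ∪ Patch 2 ∪ Patch 3| = 90 − 22 + 2 = 70.00.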